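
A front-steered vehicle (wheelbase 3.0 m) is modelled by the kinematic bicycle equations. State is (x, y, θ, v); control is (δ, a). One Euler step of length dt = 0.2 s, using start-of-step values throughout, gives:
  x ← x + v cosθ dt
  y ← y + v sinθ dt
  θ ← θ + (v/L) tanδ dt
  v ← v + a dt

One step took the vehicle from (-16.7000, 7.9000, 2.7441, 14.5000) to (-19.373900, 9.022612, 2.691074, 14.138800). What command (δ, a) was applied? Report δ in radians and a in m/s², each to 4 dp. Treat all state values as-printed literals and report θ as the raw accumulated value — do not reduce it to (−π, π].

a = (v'−v)/dt = (-0.361200)/0.2 = -1.8060
Δθ = θ'−θ = -0.053026;  (v·dt/L) = 14.5000·0.2/3.0 = 0.966667
tan δ = Δθ·L/(v·dt) = -0.054854  →  δ = -0.0548

δ = -0.0548, a = -1.8060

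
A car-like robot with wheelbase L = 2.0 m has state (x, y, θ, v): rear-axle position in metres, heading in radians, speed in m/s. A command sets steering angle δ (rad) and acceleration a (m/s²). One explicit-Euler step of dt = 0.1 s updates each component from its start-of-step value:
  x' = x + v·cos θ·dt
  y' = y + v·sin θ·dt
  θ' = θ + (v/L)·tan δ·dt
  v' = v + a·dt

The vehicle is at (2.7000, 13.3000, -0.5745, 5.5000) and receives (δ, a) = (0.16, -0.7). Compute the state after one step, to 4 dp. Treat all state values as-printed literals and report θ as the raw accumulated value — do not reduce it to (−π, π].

(3.1617, 13.0011, -0.5301, 5.4300)

x' = 2.7000 + 5.5000·cos(-0.5745)·0.1 = 3.1617
y' = 13.3000 + 5.5000·sin(-0.5745)·0.1 = 13.0011
θ' = -0.5745 + (5.5000/2.0)·tan(0.16)·0.1 = -0.5301
v' = 5.5000 − 0.7000·0.1 = 5.4300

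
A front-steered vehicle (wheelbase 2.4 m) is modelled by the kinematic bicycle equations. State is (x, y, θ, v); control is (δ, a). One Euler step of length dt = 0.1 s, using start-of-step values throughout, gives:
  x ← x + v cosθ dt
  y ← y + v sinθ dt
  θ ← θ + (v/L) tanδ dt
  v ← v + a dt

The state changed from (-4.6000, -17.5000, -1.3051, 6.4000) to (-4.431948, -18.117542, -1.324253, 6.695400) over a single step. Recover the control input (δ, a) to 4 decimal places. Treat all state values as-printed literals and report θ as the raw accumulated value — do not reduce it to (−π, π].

δ = -0.0717, a = 2.9540

a = (v'−v)/dt = (0.295400)/0.1 = 2.9540
Δθ = θ'−θ = -0.019153;  (v·dt/L) = 6.4000·0.1/2.4 = 0.266667
tan δ = Δθ·L/(v·dt) = -0.071824  →  δ = -0.0717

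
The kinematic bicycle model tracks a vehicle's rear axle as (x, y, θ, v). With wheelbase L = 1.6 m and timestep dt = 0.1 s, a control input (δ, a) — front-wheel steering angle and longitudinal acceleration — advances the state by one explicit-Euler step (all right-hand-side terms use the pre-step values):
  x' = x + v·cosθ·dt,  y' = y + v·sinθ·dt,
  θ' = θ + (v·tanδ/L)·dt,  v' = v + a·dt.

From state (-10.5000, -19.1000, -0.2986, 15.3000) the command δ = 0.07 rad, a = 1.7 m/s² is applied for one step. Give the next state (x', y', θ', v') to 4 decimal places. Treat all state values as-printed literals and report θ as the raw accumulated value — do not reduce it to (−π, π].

(-9.0377, -19.5501, -0.2316, 15.4700)

x' = -10.5000 + 15.3000·cos(-0.2986)·0.1 = -9.0377
y' = -19.1000 + 15.3000·sin(-0.2986)·0.1 = -19.5501
θ' = -0.2986 + (15.3000/1.6)·tan(0.07)·0.1 = -0.2316
v' = 15.3000 + 1.7000·0.1 = 15.4700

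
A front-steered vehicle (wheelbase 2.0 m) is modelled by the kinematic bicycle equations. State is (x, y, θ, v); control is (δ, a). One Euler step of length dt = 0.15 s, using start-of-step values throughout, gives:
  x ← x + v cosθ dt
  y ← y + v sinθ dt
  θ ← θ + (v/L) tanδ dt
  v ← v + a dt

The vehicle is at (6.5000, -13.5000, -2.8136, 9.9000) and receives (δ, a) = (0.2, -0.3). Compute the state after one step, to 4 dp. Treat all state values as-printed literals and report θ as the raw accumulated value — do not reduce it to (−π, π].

x' = 6.5000 + 9.9000·cos(-2.8136)·0.15 = 5.0942
y' = -13.5000 + 9.9000·sin(-2.8136)·0.15 = -13.9784
θ' = -2.8136 + (9.9000/2.0)·tan(0.2)·0.15 = -2.6631
v' = 9.9000 − 0.3000·0.15 = 9.8550

(5.0942, -13.9784, -2.6631, 9.8550)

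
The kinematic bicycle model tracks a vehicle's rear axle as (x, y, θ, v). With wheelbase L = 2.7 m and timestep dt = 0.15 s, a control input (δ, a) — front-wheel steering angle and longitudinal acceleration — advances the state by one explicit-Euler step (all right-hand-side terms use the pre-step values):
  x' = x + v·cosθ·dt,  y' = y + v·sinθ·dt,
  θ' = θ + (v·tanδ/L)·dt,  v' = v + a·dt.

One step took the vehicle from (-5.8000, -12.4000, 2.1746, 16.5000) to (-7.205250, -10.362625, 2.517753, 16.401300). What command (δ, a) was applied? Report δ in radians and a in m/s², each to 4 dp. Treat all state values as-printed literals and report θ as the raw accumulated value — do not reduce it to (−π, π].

δ = 0.3582, a = -0.6580

a = (v'−v)/dt = (-0.098700)/0.15 = -0.6580
Δθ = θ'−θ = 0.343153;  (v·dt/L) = 16.5000·0.15/2.7 = 0.916667
tan δ = Δθ·L/(v·dt) = 0.374349  →  δ = 0.3582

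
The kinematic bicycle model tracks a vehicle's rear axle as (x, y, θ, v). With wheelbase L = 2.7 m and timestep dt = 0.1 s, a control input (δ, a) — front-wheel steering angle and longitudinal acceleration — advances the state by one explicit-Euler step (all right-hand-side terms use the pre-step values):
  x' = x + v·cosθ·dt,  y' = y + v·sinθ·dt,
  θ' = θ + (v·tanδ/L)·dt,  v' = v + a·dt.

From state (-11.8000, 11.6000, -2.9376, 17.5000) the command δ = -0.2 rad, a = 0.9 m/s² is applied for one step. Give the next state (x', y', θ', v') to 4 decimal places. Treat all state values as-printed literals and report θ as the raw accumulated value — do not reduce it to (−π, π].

x' = -11.8000 + 17.5000·cos(-2.9376)·0.1 = -13.5137
y' = 11.6000 + 17.5000·sin(-2.9376)·0.1 = 11.2455
θ' = -2.9376 + (17.5000/2.7)·tan(-0.2)·0.1 = -3.0690
v' = 17.5000 + 0.9000·0.1 = 17.5900

(-13.5137, 11.2455, -3.0690, 17.5900)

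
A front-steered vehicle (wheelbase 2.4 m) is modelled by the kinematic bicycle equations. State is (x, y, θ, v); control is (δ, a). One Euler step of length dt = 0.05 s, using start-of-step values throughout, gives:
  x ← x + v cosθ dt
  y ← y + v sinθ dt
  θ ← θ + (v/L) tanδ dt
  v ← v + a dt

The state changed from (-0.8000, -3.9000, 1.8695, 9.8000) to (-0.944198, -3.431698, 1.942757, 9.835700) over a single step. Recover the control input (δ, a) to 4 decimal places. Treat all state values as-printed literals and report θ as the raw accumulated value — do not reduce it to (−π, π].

a = (v'−v)/dt = (0.035700)/0.05 = 0.7140
Δθ = θ'−θ = 0.073257;  (v·dt/L) = 9.8000·0.05/2.4 = 0.204167
tan δ = Δθ·L/(v·dt) = 0.358810  →  δ = 0.3445

δ = 0.3445, a = 0.7140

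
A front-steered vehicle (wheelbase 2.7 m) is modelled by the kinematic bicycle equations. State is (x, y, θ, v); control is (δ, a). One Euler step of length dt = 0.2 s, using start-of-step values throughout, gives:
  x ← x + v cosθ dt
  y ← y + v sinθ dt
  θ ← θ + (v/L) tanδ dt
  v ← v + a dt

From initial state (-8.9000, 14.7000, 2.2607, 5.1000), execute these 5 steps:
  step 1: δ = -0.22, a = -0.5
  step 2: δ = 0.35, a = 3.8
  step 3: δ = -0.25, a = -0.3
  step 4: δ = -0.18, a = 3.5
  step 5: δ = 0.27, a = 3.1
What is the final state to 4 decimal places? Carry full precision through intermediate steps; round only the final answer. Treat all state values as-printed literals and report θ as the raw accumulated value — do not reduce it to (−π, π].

after step 1 (δ=-0.22, a=-0.5): (-9.549192, 15.486733, 2.176222, 5.000000)
after step 2 (δ=0.35, a=3.8): (-10.118304, 16.308994, 2.311417, 5.760000)
after step 3 (δ=-0.25, a=-0.3): (-10.895612, 17.159227, 2.202471, 5.700000)
after step 4 (δ=-0.18, a=3.5): (-11.568779, 18.079252, 2.125640, 6.400000)
after step 5 (δ=0.27, a=3.1): (-12.243096, 19.167230, 2.256844, 7.020000)

(-12.2431, 19.1672, 2.2568, 7.0200)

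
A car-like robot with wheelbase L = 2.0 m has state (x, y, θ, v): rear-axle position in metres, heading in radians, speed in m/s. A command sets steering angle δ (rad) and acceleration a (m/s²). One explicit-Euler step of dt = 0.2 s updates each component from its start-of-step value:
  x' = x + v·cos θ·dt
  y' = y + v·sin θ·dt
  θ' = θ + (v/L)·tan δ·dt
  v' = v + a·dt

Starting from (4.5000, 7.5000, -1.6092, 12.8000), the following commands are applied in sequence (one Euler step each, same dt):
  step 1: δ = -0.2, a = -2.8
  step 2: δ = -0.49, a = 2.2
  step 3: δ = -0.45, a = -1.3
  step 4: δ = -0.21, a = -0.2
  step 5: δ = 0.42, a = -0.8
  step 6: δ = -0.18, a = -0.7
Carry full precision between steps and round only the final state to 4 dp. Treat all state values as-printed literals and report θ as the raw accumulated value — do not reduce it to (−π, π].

after step 1 (δ=-0.2, a=-2.8): (4.401711, 4.941888, -1.868669, 12.240000)
after step 2 (δ=-0.49, a=2.2): (3.683254, 2.601690, -2.521536, 12.680000)
after step 3 (δ=-0.45, a=-1.3): (1.619342, 1.128068, -3.134050, 12.420000)
after step 4 (δ=-0.21, a=-0.2): (-0.864587, 1.109331, -3.398773, 12.380000)
after step 5 (δ=0.42, a=-0.8): (-3.259154, 1.739113, -2.845916, 12.220000)
after step 6 (δ=-0.18, a=-0.7): (-5.597097, 1.026962, -3.068283, 12.080000)

(-5.5971, 1.0270, -3.0683, 12.0800)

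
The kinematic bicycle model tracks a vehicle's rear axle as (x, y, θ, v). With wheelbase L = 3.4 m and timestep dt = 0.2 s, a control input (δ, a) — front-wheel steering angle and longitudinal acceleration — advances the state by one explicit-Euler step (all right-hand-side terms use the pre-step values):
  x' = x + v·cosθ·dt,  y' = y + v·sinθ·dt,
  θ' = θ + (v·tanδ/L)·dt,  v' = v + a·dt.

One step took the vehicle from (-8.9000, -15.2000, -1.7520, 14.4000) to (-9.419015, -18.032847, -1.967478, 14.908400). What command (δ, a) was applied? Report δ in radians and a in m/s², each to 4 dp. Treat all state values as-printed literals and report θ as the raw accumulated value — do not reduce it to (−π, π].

δ = -0.2491, a = 2.5420

a = (v'−v)/dt = (0.508400)/0.2 = 2.5420
Δθ = θ'−θ = -0.215478;  (v·dt/L) = 14.4000·0.2/3.4 = 0.847059
tan δ = Δθ·L/(v·dt) = -0.254384  →  δ = -0.2491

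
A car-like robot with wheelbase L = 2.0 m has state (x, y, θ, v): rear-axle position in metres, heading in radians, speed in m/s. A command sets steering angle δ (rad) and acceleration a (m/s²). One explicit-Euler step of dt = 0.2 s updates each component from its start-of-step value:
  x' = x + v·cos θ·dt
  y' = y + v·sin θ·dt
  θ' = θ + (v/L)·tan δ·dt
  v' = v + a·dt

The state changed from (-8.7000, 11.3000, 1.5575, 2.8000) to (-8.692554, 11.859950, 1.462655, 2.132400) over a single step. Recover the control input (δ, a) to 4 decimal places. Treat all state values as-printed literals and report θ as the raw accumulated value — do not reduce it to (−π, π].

a = (v'−v)/dt = (-0.667600)/0.2 = -3.3380
Δθ = θ'−θ = -0.094845;  (v·dt/L) = 2.8000·0.2/2.0 = 0.280000
tan δ = Δθ·L/(v·dt) = -0.338732  →  δ = -0.3266

δ = -0.3266, a = -3.3380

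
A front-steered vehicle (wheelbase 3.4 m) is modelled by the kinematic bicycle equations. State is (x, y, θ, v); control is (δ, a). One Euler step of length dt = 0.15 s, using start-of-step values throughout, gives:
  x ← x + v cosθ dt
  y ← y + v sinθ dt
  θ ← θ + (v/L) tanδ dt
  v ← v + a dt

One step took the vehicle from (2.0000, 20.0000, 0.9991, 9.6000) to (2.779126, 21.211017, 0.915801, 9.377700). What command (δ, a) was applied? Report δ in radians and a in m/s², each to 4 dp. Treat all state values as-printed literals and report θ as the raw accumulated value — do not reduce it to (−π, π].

a = (v'−v)/dt = (-0.222300)/0.15 = -1.4820
Δθ = θ'−θ = -0.083299;  (v·dt/L) = 9.6000·0.15/3.4 = 0.423529
tan δ = Δθ·L/(v·dt) = -0.196678  →  δ = -0.1942

δ = -0.1942, a = -1.4820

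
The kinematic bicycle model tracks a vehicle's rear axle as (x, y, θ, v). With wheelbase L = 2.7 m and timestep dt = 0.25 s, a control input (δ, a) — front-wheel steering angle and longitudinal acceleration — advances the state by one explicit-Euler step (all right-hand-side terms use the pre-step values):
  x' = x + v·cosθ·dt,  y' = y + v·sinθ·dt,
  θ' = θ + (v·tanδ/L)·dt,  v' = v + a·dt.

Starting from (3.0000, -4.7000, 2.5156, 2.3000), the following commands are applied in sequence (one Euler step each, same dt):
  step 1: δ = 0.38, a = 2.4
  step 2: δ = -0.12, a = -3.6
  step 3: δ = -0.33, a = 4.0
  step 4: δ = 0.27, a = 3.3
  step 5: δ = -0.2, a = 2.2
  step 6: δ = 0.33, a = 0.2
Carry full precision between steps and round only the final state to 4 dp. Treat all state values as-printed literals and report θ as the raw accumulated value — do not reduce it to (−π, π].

after step 1 (δ=0.38, a=2.4): (2.534030, -4.363106, 2.600660, 2.900000)
after step 2 (δ=-0.12, a=-3.6): (1.912539, -3.989778, 2.568282, 2.000000)
after step 3 (δ=-0.33, a=4.0): (1.492484, -3.718570, 2.504852, 3.000000)
after step 4 (δ=0.27, a=3.3): (0.889456, -3.272636, 2.581729, 3.825000)
after step 5 (δ=-0.2, a=2.2): (0.079199, -2.764800, 2.509936, 4.375000)
after step 6 (δ=0.33, a=0.2): (-0.803512, -2.118960, 2.648690, 4.425000)

(-0.8035, -2.1190, 2.6487, 4.4250)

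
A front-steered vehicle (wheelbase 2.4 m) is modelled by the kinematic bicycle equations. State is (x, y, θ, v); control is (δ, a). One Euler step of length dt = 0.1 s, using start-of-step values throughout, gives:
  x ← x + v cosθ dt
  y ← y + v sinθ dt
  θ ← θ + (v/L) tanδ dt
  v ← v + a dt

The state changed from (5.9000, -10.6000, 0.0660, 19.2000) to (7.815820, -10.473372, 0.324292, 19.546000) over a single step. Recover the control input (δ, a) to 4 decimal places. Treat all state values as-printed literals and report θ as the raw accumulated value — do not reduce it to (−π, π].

δ = 0.3123, a = 3.4600

a = (v'−v)/dt = (0.346000)/0.1 = 3.4600
Δθ = θ'−θ = 0.258292;  (v·dt/L) = 19.2000·0.1/2.4 = 0.800000
tan δ = Δθ·L/(v·dt) = 0.322865  →  δ = 0.3123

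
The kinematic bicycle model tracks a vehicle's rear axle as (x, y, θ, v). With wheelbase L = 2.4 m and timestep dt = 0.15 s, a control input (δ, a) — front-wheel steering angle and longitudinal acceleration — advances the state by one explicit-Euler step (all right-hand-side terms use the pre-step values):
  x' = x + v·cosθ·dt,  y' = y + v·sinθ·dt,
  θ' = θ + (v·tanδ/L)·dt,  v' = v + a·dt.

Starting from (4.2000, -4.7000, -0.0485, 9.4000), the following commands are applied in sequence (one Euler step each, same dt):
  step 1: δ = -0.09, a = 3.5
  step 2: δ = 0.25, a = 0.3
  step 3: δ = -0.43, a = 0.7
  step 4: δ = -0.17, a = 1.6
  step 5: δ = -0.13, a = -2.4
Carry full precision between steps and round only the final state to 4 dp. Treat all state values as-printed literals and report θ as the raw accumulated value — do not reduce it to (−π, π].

after step 1 (δ=-0.09, a=3.5): (5.608342, -4.768358, -0.101518, 9.925000)
after step 2 (δ=0.25, a=0.3): (7.089427, -4.919234, 0.056874, 9.970000)
after step 3 (δ=-0.43, a=0.7): (8.582509, -4.834225, -0.228905, 10.075000)
after step 4 (δ=-0.17, a=1.6): (10.054339, -5.177145, -0.336995, 10.315000)
after step 5 (δ=-0.13, a=-2.4): (11.514560, -5.688747, -0.421280, 9.955000)

(11.5146, -5.6887, -0.4213, 9.9550)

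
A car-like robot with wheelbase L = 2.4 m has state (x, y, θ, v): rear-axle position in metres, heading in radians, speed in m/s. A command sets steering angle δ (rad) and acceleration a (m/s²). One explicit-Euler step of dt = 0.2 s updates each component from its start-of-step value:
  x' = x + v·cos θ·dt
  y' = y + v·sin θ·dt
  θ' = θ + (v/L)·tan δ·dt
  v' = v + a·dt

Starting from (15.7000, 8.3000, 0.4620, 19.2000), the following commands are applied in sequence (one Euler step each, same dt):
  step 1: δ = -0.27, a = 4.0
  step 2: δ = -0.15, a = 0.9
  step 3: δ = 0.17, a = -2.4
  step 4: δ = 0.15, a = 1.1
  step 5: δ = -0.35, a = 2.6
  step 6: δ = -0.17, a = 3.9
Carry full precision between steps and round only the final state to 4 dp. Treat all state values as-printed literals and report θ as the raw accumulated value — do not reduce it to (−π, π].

(38.7021, 9.3555, -0.5943, 21.2200)

after step 1 (δ=-0.27, a=4.0): (19.137425, 10.011639, 0.019187, 20.000000)
after step 2 (δ=-0.15, a=0.9): (23.136689, 10.088382, -0.232705, 20.180000)
after step 3 (δ=0.17, a=-2.4): (27.063903, 9.157638, 0.055965, 19.700000)
after step 4 (δ=0.15, a=1.1): (30.997735, 9.378023, 0.304078, 19.920000)
after step 5 (δ=-0.35, a=2.6): (34.798962, 10.570888, -0.301869, 20.440000)
after step 6 (δ=-0.17, a=3.9): (38.702113, 9.355503, -0.594258, 21.220000)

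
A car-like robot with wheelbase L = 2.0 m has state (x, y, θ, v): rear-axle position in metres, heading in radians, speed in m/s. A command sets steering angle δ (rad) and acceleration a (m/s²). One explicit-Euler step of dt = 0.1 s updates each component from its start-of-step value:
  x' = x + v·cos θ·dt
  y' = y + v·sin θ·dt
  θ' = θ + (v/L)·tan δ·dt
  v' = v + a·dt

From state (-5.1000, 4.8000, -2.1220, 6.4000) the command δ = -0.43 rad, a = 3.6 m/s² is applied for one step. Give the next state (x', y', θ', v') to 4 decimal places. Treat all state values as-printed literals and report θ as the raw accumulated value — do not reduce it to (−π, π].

(-5.4352, 4.2548, -2.2688, 6.7600)

x' = -5.1000 + 6.4000·cos(-2.1220)·0.1 = -5.4352
y' = 4.8000 + 6.4000·sin(-2.1220)·0.1 = 4.2548
θ' = -2.1220 + (6.4000/2.0)·tan(-0.43)·0.1 = -2.2688
v' = 6.4000 + 3.6000·0.1 = 6.7600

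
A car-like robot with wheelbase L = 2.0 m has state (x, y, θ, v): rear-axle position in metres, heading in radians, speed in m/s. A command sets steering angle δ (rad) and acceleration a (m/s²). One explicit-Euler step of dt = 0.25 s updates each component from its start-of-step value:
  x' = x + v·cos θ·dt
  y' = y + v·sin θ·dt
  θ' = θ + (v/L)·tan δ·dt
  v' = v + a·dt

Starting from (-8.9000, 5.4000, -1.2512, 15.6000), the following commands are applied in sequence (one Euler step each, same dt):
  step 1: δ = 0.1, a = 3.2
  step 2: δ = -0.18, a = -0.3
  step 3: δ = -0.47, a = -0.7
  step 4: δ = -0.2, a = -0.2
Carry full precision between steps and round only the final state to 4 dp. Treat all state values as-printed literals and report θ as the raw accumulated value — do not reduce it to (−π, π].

(-8.2244, -8.4378, -2.8744, 16.1000)

after step 1 (δ=0.1, a=3.2): (-7.674685, 1.697487, -1.055547, 16.400000)
after step 2 (δ=-0.18, a=-0.3): (-5.654404, -1.870210, -1.428585, 16.325000)
after step 3 (δ=-0.47, a=-0.7): (-5.075958, -5.910260, -2.465153, 16.150000)
after step 4 (δ=-0.2, a=-0.2): (-8.224426, -8.437819, -2.874374, 16.100000)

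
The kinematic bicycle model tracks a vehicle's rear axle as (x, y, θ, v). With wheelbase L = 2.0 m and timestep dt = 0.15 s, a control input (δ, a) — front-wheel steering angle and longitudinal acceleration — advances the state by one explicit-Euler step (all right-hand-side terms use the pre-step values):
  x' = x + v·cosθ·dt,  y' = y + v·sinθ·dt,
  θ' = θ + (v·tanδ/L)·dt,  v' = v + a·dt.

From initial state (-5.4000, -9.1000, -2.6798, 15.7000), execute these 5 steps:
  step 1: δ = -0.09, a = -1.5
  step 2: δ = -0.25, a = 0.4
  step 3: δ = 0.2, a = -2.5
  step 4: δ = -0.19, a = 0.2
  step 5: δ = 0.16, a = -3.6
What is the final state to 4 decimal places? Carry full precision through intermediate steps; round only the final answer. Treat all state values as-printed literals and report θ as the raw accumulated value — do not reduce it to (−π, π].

after step 1 (δ=-0.09, a=-1.5): (-7.508326, -10.149279, -2.786062, 15.475000)
after step 2 (δ=-0.25, a=0.4): (-9.684410, -10.957278, -3.082418, 15.535000)
after step 3 (δ=0.2, a=-2.5): (-12.010581, -11.095088, -2.846236, 15.160000)
after step 4 (δ=-0.19, a=0.2): (-14.186113, -11.757007, -3.064903, 15.190000)
after step 5 (δ=0.16, a=-3.6): (-16.457916, -11.931573, -2.881052, 14.650000)

(-16.4579, -11.9316, -2.8811, 14.6500)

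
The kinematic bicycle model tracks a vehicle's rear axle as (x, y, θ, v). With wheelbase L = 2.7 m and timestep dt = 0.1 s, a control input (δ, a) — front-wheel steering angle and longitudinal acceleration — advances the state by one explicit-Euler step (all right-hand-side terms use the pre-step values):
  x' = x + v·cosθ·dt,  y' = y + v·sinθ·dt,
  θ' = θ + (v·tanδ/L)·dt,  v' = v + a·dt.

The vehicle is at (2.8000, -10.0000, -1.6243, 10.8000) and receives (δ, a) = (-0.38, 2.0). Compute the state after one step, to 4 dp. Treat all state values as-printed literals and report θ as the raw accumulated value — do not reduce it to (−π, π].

(2.7422, -11.0785, -1.7841, 11.0000)

x' = 2.8000 + 10.8000·cos(-1.6243)·0.1 = 2.7422
y' = -10.0000 + 10.8000·sin(-1.6243)·0.1 = -11.0785
θ' = -1.6243 + (10.8000/2.7)·tan(-0.38)·0.1 = -1.7841
v' = 10.8000 + 2.0000·0.1 = 11.0000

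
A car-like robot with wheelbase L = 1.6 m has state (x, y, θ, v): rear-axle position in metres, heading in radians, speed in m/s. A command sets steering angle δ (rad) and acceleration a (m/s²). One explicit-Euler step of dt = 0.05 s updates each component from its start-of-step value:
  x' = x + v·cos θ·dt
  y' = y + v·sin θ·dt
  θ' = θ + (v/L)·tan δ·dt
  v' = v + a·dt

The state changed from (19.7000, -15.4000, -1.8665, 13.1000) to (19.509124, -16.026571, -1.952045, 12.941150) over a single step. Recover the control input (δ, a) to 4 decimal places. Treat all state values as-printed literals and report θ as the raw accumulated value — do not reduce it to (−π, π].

a = (v'−v)/dt = (-0.158850)/0.05 = -3.1770
Δθ = θ'−θ = -0.085545;  (v·dt/L) = 13.1000·0.05/1.6 = 0.409375
tan δ = Δθ·L/(v·dt) = -0.208965  →  δ = -0.2060

δ = -0.2060, a = -3.1770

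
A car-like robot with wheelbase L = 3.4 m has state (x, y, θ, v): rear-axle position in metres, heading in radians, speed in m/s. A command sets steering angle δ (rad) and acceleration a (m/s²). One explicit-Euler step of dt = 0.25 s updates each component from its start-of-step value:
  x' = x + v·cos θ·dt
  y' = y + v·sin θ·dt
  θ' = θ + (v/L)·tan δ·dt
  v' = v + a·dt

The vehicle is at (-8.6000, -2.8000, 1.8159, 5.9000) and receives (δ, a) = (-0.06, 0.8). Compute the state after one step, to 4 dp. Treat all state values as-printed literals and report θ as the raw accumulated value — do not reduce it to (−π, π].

(-8.9579, -1.3691, 1.7898, 6.1000)

x' = -8.6000 + 5.9000·cos(1.8159)·0.25 = -8.9579
y' = -2.8000 + 5.9000·sin(1.8159)·0.25 = -1.3691
θ' = 1.8159 + (5.9000/3.4)·tan(-0.06)·0.25 = 1.7898
v' = 5.9000 + 0.8000·0.25 = 6.1000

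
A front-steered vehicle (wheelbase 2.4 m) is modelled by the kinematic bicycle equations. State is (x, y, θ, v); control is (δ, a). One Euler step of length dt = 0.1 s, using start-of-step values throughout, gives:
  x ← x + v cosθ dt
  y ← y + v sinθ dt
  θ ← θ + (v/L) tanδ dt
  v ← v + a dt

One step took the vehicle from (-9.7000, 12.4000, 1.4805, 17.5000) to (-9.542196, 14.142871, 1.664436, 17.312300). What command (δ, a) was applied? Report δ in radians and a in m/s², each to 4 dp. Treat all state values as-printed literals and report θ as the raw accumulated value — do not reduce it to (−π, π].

δ = 0.2471, a = -1.8770

a = (v'−v)/dt = (-0.187700)/0.1 = -1.8770
Δθ = θ'−θ = 0.183936;  (v·dt/L) = 17.5000·0.1/2.4 = 0.729167
tan δ = Δθ·L/(v·dt) = 0.252255  →  δ = 0.2471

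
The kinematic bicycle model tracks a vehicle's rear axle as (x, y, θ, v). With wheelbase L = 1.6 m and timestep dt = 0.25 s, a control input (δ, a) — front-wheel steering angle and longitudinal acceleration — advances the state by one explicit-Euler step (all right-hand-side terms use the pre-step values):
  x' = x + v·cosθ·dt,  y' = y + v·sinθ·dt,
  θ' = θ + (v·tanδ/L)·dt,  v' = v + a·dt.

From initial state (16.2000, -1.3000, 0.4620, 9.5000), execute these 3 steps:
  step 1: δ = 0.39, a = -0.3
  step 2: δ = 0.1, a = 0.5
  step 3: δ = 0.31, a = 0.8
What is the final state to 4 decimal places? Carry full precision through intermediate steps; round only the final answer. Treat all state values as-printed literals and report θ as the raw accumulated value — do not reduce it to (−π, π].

after step 1 (δ=0.39, a=-0.3): (18.326012, -0.241369, 1.072160, 9.425000)
after step 2 (δ=0.1, a=0.5): (19.452838, 1.827973, 1.219918, 9.550000)
after step 3 (δ=0.31, a=0.8): (20.273476, 4.070005, 1.697907, 9.750000)

(20.2735, 4.0700, 1.6979, 9.7500)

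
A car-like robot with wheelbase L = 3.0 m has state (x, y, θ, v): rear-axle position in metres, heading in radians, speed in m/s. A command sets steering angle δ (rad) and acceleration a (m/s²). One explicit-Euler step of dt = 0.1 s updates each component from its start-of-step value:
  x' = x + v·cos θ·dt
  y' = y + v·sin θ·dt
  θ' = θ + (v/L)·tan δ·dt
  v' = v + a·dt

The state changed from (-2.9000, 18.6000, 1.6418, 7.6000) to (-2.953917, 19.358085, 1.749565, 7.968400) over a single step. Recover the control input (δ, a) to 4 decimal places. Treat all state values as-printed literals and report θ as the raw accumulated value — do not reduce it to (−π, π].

δ = 0.4022, a = 3.6840

a = (v'−v)/dt = (0.368400)/0.1 = 3.6840
Δθ = θ'−θ = 0.107765;  (v·dt/L) = 7.6000·0.1/3.0 = 0.253333
tan δ = Δθ·L/(v·dt) = 0.425388  →  δ = 0.4022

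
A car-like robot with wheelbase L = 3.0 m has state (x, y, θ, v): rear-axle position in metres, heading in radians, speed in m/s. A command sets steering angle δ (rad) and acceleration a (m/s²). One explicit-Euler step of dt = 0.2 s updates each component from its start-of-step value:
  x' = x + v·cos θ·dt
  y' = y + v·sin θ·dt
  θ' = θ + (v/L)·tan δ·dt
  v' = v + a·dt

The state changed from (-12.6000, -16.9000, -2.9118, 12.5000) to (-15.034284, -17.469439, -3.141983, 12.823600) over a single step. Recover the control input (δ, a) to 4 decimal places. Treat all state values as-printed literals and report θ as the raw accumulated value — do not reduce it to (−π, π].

a = (v'−v)/dt = (0.323600)/0.2 = 1.6180
Δθ = θ'−θ = -0.230183;  (v·dt/L) = 12.5000·0.2/3.0 = 0.833333
tan δ = Δθ·L/(v·dt) = -0.276220  →  δ = -0.2695

δ = -0.2695, a = 1.6180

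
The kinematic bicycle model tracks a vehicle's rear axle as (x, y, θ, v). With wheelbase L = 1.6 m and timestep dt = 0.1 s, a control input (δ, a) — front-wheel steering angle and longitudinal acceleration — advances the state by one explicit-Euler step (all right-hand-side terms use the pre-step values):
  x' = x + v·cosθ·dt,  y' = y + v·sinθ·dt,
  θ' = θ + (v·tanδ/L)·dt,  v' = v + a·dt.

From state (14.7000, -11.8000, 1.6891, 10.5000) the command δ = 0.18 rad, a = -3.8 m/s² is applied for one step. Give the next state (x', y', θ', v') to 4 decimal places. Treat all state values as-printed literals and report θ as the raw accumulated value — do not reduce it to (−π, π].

(14.5761, -10.7573, 1.8085, 10.1200)

x' = 14.7000 + 10.5000·cos(1.6891)·0.1 = 14.5761
y' = -11.8000 + 10.5000·sin(1.6891)·0.1 = -10.7573
θ' = 1.6891 + (10.5000/1.6)·tan(0.18)·0.1 = 1.8085
v' = 10.5000 − 3.8000·0.1 = 10.1200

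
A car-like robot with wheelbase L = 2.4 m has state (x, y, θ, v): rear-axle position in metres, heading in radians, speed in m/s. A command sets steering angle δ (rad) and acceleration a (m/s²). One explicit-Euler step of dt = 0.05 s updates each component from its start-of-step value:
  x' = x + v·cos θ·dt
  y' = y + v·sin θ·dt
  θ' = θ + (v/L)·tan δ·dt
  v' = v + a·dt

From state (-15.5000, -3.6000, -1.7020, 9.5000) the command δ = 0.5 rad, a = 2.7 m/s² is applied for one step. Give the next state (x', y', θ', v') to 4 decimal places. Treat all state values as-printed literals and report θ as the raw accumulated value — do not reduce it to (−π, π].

(-15.5621, -4.0709, -1.5939, 9.6350)

x' = -15.5000 + 9.5000·cos(-1.7020)·0.05 = -15.5621
y' = -3.6000 + 9.5000·sin(-1.7020)·0.05 = -4.0709
θ' = -1.7020 + (9.5000/2.4)·tan(0.5)·0.05 = -1.5939
v' = 9.5000 + 2.7000·0.05 = 9.6350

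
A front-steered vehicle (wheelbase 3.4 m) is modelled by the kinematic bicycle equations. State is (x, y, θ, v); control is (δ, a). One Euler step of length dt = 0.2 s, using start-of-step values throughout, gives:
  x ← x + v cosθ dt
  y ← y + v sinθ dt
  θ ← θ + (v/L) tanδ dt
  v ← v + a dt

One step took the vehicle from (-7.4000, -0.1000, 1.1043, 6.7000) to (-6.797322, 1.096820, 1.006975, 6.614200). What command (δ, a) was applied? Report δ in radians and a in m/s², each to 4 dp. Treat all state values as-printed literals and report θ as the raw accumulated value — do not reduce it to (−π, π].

δ = -0.2421, a = -0.4290

a = (v'−v)/dt = (-0.085800)/0.2 = -0.4290
Δθ = θ'−θ = -0.097325;  (v·dt/L) = 6.7000·0.2/3.4 = 0.394118
tan δ = Δθ·L/(v·dt) = -0.246944  →  δ = -0.2421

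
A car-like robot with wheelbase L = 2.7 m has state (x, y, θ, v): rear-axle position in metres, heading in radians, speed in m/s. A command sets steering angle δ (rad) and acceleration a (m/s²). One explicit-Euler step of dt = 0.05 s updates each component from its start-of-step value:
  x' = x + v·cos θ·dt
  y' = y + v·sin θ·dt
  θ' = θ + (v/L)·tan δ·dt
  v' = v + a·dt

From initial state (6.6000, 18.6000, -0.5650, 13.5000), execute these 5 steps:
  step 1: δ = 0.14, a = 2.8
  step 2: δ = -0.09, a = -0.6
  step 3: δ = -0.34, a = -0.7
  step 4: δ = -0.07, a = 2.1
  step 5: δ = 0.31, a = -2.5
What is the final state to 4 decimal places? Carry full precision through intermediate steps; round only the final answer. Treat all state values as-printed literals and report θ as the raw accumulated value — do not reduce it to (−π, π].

after step 1 (δ=0.14, a=2.8): (7.170097, 18.238594, -0.529770, 13.640000)
after step 2 (δ=-0.09, a=-0.6): (7.758611, 17.893956, -0.552564, 13.610000)
after step 3 (δ=-0.34, a=-0.7): (8.337840, 17.536781, -0.641719, 13.575000)
after step 4 (δ=-0.07, a=2.1): (8.881565, 17.130499, -0.659345, 13.680000)
after step 5 (δ=0.31, a=-2.5): (9.422194, 16.711481, -0.578196, 13.555000)

(9.4222, 16.7115, -0.5782, 13.5550)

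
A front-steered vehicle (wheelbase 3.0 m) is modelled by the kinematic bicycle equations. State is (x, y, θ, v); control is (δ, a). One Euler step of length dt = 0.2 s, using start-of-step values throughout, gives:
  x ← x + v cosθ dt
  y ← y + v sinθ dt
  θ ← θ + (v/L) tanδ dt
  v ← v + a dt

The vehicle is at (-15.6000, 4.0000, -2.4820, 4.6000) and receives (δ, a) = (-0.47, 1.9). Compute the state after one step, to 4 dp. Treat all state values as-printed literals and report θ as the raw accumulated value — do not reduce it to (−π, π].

x' = -15.6000 + 4.6000·cos(-2.4820)·0.2 = -16.3270
y' = 4.0000 + 4.6000·sin(-2.4820)·0.2 = 3.4362
θ' = -2.4820 + (4.6000/3.0)·tan(-0.47)·0.2 = -2.6378
v' = 4.6000 + 1.9000·0.2 = 4.9800

(-16.3270, 3.4362, -2.6378, 4.9800)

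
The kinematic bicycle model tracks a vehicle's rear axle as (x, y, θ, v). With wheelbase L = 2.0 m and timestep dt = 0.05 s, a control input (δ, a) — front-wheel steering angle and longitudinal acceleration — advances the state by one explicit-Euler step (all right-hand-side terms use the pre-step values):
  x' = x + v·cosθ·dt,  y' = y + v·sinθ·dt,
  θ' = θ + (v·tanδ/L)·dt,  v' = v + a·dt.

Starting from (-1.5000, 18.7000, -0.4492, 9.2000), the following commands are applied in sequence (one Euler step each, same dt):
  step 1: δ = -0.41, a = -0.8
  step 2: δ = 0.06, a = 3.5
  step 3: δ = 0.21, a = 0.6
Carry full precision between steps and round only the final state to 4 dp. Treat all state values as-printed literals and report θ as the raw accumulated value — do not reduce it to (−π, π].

(-0.2935, 18.0231, -0.4857, 9.3650)

after step 1 (δ=-0.41, a=-0.8): (-1.085634, 18.500247, -0.549165, 9.160000)
after step 2 (δ=0.06, a=3.5): (-0.694978, 18.261183, -0.535409, 9.335000)
after step 3 (δ=0.21, a=0.6): (-0.293545, 18.023050, -0.485667, 9.365000)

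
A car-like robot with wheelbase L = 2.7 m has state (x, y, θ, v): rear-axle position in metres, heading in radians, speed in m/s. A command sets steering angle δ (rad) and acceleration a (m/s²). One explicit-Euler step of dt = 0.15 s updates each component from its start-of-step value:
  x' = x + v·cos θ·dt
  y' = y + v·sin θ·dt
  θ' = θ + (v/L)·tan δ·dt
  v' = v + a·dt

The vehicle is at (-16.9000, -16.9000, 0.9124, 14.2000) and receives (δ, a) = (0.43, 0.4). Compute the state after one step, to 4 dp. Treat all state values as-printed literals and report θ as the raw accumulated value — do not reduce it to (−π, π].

(-15.5968, -15.2152, 1.2742, 14.2600)

x' = -16.9000 + 14.2000·cos(0.9124)·0.15 = -15.5968
y' = -16.9000 + 14.2000·sin(0.9124)·0.15 = -15.2152
θ' = 0.9124 + (14.2000/2.7)·tan(0.43)·0.15 = 1.2742
v' = 14.2000 + 0.4000·0.15 = 14.2600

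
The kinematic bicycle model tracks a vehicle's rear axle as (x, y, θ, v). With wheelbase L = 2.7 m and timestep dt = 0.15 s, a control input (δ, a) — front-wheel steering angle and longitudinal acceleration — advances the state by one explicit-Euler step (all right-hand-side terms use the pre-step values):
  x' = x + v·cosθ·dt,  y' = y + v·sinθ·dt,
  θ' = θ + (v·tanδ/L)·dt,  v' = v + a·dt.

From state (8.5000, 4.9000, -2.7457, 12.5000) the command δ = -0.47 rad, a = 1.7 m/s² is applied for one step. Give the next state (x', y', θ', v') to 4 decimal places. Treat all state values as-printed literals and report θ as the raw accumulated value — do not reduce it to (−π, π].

x' = 8.5000 + 12.5000·cos(-2.7457)·0.15 = 6.7700
y' = 4.9000 + 12.5000·sin(-2.7457)·0.15 = 4.1769
θ' = -2.7457 + (12.5000/2.7)·tan(-0.47)·0.15 = -3.0985
v' = 12.5000 + 1.7000·0.15 = 12.7550

(6.7700, 4.1769, -3.0985, 12.7550)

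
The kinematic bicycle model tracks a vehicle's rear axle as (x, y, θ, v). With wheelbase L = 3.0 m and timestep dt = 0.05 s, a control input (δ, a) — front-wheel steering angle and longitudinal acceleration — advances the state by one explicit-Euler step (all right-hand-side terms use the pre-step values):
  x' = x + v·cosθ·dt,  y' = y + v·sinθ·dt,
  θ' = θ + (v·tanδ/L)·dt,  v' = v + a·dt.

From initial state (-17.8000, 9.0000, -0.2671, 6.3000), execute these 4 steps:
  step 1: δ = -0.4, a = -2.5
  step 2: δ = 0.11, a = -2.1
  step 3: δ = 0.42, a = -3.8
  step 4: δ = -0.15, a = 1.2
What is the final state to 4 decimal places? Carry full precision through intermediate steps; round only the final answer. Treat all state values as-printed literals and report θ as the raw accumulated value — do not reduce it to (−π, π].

(-16.6278, 8.6584, -0.2698, 5.9400)

after step 1 (δ=-0.4, a=-2.5): (-17.496170, 8.916860, -0.311493, 6.175000)
after step 2 (δ=0.11, a=-2.1): (-17.202278, 8.822235, -0.300127, 6.070000)
after step 3 (δ=0.42, a=-3.8): (-16.912345, 8.732507, -0.254948, 5.880000)
after step 4 (δ=-0.15, a=1.2): (-16.627848, 8.658362, -0.269760, 5.940000)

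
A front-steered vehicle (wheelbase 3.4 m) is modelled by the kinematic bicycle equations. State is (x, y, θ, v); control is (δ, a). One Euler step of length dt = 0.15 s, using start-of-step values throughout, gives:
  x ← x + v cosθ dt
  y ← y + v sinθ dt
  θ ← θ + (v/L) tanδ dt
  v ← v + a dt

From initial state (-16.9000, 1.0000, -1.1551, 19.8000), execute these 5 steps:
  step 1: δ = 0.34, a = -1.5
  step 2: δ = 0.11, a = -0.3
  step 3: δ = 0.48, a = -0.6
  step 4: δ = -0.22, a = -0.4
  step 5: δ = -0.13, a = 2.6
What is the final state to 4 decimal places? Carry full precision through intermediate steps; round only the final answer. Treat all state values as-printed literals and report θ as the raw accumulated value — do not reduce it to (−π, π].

after step 1 (δ=0.34, a=-1.5): (-15.700634, -1.717061, -0.846100, 19.575000)
after step 2 (δ=0.11, a=-0.3): (-13.754171, -3.915434, -0.750719, 19.530000)
after step 3 (δ=0.48, a=-0.6): (-11.612125, -5.913836, -0.302152, 19.440000)
after step 4 (δ=-0.22, a=-0.4): (-8.828224, -6.781565, -0.493938, 19.380000)
after step 5 (δ=-0.13, a=2.6): (-6.268690, -8.159765, -0.605719, 19.770000)

(-6.2687, -8.1598, -0.6057, 19.7700)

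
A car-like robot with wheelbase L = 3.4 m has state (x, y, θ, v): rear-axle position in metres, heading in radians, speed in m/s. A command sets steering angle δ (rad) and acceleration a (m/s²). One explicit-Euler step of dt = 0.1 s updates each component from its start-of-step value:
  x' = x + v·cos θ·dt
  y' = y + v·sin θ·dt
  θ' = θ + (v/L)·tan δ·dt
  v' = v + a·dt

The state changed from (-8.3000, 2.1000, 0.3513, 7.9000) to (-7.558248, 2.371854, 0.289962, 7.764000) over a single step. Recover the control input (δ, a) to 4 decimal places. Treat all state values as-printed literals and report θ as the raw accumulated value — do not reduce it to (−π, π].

a = (v'−v)/dt = (-0.136000)/0.1 = -1.3600
Δθ = θ'−θ = -0.061338;  (v·dt/L) = 7.9000·0.1/3.4 = 0.232353
tan δ = Δθ·L/(v·dt) = -0.263986  →  δ = -0.2581

δ = -0.2581, a = -1.3600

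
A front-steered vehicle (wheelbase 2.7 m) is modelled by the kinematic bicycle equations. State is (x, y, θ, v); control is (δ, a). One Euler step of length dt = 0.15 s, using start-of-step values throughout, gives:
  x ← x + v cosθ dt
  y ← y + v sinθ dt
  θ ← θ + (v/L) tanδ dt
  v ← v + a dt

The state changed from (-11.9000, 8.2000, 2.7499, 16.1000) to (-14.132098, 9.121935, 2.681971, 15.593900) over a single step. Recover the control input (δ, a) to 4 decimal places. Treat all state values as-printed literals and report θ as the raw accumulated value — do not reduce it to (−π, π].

a = (v'−v)/dt = (-0.506100)/0.15 = -3.3740
Δθ = θ'−θ = -0.067929;  (v·dt/L) = 16.1000·0.15/2.7 = 0.894444
tan δ = Δθ·L/(v·dt) = -0.075945  →  δ = -0.0758

δ = -0.0758, a = -3.3740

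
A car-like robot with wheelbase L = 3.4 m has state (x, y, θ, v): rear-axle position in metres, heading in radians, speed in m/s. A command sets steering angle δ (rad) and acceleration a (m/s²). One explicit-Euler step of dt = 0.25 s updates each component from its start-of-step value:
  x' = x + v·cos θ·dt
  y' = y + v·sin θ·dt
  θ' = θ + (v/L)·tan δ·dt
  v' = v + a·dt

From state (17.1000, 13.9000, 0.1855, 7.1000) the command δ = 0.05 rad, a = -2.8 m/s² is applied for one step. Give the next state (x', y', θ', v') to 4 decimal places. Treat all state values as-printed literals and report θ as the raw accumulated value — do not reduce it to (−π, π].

(18.8445, 14.2274, 0.2116, 6.4000)

x' = 17.1000 + 7.1000·cos(0.1855)·0.25 = 18.8445
y' = 13.9000 + 7.1000·sin(0.1855)·0.25 = 14.2274
θ' = 0.1855 + (7.1000/3.4)·tan(0.05)·0.25 = 0.2116
v' = 7.1000 − 2.8000·0.25 = 6.4000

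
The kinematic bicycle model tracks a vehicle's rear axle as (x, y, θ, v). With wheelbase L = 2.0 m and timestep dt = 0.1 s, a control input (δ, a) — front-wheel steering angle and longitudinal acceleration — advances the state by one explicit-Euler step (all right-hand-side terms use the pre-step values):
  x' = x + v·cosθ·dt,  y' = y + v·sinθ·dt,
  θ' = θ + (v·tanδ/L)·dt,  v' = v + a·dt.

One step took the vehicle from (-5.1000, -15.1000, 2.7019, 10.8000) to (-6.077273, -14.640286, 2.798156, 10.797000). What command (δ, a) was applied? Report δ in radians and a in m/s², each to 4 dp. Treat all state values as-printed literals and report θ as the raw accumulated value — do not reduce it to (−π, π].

a = (v'−v)/dt = (-0.003000)/0.1 = -0.0300
Δθ = θ'−θ = 0.096256;  (v·dt/L) = 10.8000·0.1/2.0 = 0.540000
tan δ = Δθ·L/(v·dt) = 0.178252  →  δ = 0.1764

δ = 0.1764, a = -0.0300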